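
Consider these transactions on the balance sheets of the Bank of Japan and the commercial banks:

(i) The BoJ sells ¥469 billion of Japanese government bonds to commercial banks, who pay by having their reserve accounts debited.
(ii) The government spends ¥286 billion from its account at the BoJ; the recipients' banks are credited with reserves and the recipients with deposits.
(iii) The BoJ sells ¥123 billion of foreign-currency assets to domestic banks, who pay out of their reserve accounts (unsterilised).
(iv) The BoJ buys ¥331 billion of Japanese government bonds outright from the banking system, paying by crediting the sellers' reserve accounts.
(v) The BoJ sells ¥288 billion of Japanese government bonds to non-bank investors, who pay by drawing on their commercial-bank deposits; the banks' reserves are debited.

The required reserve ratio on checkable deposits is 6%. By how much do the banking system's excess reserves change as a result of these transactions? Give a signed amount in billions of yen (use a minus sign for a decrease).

-¥262.88 billion

OMO sale (to banks) ¥469 billion: reserves −¥469B, deposits 0.
Government spending ¥286 billion: reserves +¥286B, deposits +¥286B.
FX sale ¥123 billion: reserves −¥123B, deposits 0.
OMO purchase (from banks) ¥331 billion: reserves +¥331B, deposits 0.
Asset sale (to non-banks) ¥288 billion: reserves −¥288B, deposits −¥288B.
Totals: Δreserves = −¥263B, Δdeposits = −¥2B.
Δrequired reserves = 6% × −¥2B = −¥0.12B.
Δexcess reserves = Δreserves − Δrequired = −¥263B − (−¥0.12B) = -¥262.88 billion.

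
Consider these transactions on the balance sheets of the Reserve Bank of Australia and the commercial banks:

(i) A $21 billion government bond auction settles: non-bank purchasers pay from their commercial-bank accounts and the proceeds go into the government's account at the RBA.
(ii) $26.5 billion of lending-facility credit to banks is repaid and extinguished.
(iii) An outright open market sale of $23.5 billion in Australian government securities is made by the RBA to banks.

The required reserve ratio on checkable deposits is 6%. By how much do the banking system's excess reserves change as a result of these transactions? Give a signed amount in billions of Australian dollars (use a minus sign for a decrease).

-$69.74 billion

Government account inflow $21 billion: reserves −$21B, deposits −$21B.
Discount-window repayment $26.5 billion: reserves −$26.5B, deposits 0.
OMO sale (to banks) $23.5 billion: reserves −$23.5B, deposits 0.
Totals: Δreserves = −$71B, Δdeposits = −$21B.
Δrequired reserves = 6% × −$21B = −$1.26B.
Δexcess reserves = Δreserves − Δrequired = −$71B − (−$1.26B) = -$69.74 billion.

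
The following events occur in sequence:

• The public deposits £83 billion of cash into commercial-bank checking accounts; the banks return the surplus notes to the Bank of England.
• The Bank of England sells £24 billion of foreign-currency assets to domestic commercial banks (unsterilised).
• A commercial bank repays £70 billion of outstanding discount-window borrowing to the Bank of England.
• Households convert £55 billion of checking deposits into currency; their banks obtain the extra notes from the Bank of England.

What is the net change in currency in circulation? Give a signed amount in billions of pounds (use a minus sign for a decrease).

-£28 billion

Currency deposit £83 billion: notes return to the central bank → −£83B.
FX sale £24 billion: no currency enters or leaves circulation → 0.
Discount-window repayment £70 billion: no currency enters or leaves circulation → 0.
Currency withdrawal £55 billion: notes leave the central bank → +£55B.
Net: −83 + 0 + 0 + 55 = -£28 billion.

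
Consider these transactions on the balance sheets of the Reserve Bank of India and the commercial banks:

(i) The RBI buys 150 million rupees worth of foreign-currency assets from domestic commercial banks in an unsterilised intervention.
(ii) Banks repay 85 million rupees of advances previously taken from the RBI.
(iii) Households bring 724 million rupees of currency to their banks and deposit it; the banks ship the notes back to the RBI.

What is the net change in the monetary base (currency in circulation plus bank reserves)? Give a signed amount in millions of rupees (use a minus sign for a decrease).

FX purchase 150 million rupees: RBI balance sheet expands → +150M.
Discount-window repayment 85 million rupees: RBI balance sheet contracts → −85M.
Currency deposit 724 million rupees: just a shift between currency and reserves — both are base money → 0.
Net: 150 − 85 + 0 = +65 million.

+65 million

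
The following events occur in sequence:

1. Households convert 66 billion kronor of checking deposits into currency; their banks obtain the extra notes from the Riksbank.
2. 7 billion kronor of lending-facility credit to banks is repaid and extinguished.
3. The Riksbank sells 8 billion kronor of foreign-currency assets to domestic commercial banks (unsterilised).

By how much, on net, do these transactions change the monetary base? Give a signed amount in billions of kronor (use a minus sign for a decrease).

Riksbank balance sheet:
  Assets:      Loans to banks −7B, Foreign assets −8B
  Liabilities: Bank reserves −81B, Currency in circulation +66B
Commercial banking system:
  Assets:      Reserves at CB −81B, Foreign assets +8B
  Liabilities: Checkable deposits −66B, Borrowings from CB −7B
Monetary base = currency + reserves: +66B + (−81B) = -15 billion.

-15 billion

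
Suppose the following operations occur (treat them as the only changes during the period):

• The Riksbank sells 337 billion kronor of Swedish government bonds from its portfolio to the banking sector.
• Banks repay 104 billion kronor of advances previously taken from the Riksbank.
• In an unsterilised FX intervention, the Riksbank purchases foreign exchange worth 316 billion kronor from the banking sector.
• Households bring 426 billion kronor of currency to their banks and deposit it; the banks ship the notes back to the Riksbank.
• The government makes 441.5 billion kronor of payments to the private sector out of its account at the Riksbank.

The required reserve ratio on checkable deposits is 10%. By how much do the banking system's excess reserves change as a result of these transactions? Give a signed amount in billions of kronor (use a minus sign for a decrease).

OMO sale (to banks) 337 billion kronor: reserves −337B, deposits 0.
Discount-window repayment 104 billion kronor: reserves −104B, deposits 0.
FX purchase 316 billion kronor: reserves +316B, deposits 0.
Currency deposit 426 billion kronor: reserves +426B, deposits +426B.
Government spending 441.5 billion kronor: reserves +441.5B, deposits +441.5B.
Totals: Δreserves = +742.5B, Δdeposits = +867.5B.
Δrequired reserves = 10% × +867.5B = +86.75B.
Δexcess reserves = Δreserves − Δrequired = +742.5B − (+86.75B) = +655.75 billion.

+655.75 billion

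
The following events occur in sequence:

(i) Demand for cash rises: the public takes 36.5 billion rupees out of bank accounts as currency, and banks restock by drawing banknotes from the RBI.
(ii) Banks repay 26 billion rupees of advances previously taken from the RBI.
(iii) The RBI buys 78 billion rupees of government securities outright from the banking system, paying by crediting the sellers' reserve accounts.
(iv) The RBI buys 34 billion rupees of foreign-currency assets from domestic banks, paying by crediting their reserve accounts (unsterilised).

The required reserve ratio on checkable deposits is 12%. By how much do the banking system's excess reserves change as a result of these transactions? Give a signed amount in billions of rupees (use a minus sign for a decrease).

Currency withdrawal 36.5 billion rupees: reserves −36.5B, deposits −36.5B.
Discount-window repayment 26 billion rupees: reserves −26B, deposits 0.
OMO purchase (from banks) 78 billion rupees: reserves +78B, deposits 0.
FX purchase 34 billion rupees: reserves +34B, deposits 0.
Totals: Δreserves = +49.5B, Δdeposits = −36.5B.
Δrequired reserves = 12% × −36.5B = −4.38B.
Δexcess reserves = Δreserves − Δrequired = +49.5B − (−4.38B) = +53.88 billion.

+53.88 billion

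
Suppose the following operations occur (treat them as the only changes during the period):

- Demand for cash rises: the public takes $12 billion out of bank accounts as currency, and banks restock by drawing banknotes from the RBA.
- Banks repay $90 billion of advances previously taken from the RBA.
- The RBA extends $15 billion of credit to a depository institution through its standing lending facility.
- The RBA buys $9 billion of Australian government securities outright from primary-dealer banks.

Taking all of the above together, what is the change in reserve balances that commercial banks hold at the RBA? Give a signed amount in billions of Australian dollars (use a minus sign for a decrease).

Currency withdrawal $12 billion: banks swap reserves for currency → −$12B.
Discount-window repayment $90 billion: repayment is debited from reserves → −$90B.
Discount-window loan $15 billion: the loan is credited to the bank's reserve account → +$15B.
OMO purchase (from banks) $9 billion: the RBA pays by crediting reserve accounts → +$9B.
Net: −12 − 90 + 15 + 9 = -$78 billion.

-$78 billion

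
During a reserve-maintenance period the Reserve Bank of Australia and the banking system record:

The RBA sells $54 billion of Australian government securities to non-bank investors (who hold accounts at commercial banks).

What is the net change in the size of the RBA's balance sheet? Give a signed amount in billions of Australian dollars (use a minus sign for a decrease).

Asset sale (to non-banks) $54 billion: an RBA asset is shed → −$54B.

-$54 billion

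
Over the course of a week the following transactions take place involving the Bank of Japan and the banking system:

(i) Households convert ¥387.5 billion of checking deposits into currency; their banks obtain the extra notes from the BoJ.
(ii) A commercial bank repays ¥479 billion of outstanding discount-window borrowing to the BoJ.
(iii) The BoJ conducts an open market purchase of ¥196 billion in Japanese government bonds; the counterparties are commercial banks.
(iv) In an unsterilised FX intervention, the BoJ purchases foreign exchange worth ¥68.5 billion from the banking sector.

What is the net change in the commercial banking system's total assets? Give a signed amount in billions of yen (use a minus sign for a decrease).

-¥866.5 billion

Currency withdrawal ¥387.5 billion: bank balance sheets shrink → −¥387.5B.
Discount-window repayment ¥479 billion: bank balance sheets shrink → −¥479B.
OMO purchase (from banks) ¥196 billion: just an asset swap on bank balance sheets → 0.
FX purchase ¥68.5 billion: just an asset swap on bank balance sheets → 0.
Net: −387.5 − 479 + 0 + 0 = -¥866.5 billion.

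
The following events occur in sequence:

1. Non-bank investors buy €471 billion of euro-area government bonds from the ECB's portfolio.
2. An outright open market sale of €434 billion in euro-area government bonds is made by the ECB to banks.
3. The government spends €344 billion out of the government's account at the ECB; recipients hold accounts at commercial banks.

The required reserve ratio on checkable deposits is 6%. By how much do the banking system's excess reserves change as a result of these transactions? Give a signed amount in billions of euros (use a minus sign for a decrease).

Asset sale (to non-banks) €471 billion: reserves −€471B, deposits −€471B.
OMO sale (to banks) €434 billion: reserves −€434B, deposits 0.
Government spending €344 billion: reserves +€344B, deposits +€344B.
Totals: Δreserves = −€561B, Δdeposits = −€127B.
Δrequired reserves = 6% × −€127B = −€7.62B.
Δexcess reserves = Δreserves − Δrequired = −€561B − (−€7.62B) = -€553.38 billion.

-€553.38 billion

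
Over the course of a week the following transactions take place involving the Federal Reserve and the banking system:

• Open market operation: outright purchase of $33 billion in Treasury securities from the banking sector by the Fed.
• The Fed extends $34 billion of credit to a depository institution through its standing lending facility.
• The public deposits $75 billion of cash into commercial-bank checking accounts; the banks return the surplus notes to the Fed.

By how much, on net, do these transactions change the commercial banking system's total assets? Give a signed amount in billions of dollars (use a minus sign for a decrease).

OMO purchase (from banks) $33 billion: just an asset swap on bank balance sheets → 0.
Discount-window loan $34 billion: bank balance sheets expand → +$34B.
Currency deposit $75 billion: bank balance sheets expand → +$75B.
Net: 0 + 34 + 75 = +$109 billion.

+$109 billion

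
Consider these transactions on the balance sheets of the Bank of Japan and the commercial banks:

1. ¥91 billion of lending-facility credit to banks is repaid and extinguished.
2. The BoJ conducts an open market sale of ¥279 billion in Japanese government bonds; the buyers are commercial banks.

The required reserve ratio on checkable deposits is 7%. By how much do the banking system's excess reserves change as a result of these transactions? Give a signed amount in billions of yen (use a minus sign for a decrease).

Discount-window repayment ¥91 billion: reserves −¥91B, deposits 0.
OMO sale (to banks) ¥279 billion: reserves −¥279B, deposits 0.
Totals: Δreserves = −¥370B, Δdeposits = 0.
Δrequired reserves = 7% × 0 = 0.
Δexcess reserves = Δreserves − Δrequired = −¥370B − (0) = -¥370 billion.

-¥370 billion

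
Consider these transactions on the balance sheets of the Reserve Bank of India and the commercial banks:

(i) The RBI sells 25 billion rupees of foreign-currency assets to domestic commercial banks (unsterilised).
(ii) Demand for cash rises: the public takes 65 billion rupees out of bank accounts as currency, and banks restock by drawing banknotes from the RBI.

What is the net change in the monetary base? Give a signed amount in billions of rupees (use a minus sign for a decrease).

RBI balance sheet:
  Assets:      Foreign assets −25B
  Liabilities: Bank reserves −90B, Currency in circulation +65B
Commercial banking system:
  Assets:      Reserves at CB −90B, Foreign assets +25B
  Liabilities: Checkable deposits −65B
Monetary base = currency + reserves: +65B + (−90B) = -25 billion.

-25 billion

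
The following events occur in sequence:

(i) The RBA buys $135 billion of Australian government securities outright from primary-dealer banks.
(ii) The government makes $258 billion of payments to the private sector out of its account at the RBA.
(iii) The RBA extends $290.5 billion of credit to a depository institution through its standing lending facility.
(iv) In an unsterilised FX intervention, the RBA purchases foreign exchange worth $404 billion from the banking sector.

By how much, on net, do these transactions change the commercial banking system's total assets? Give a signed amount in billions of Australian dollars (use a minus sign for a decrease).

+$548.5 billion

RBA balance sheet:
  Assets:      Securities +$135B, Loans to banks +$290.5B, Foreign assets +$404B
  Liabilities: Bank reserves +$1087.5B, Government deposits −$258B
Commercial banking system:
  Assets:      Reserves at CB +$1087.5B, Securities −$135B, Foreign assets −$404B
  Liabilities: Checkable deposits +$258B, Borrowings from CB +$290.5B
Change in total bank assets = +$548.5 billion.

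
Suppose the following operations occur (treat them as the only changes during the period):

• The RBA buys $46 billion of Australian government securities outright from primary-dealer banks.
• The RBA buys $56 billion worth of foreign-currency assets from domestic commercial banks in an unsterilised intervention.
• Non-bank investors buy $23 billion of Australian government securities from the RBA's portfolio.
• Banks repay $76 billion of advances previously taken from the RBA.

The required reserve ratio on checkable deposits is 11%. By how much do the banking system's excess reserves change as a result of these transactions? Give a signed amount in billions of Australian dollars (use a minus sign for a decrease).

OMO purchase (from banks) $46 billion: reserves +$46B, deposits 0.
FX purchase $56 billion: reserves +$56B, deposits 0.
Asset sale (to non-banks) $23 billion: reserves −$23B, deposits −$23B.
Discount-window repayment $76 billion: reserves −$76B, deposits 0.
Totals: Δreserves = +$3B, Δdeposits = −$23B.
Δrequired reserves = 11% × −$23B = −$2.53B.
Δexcess reserves = Δreserves − Δrequired = +$3B − (−$2.53B) = +$5.53 billion.

+$5.53 billion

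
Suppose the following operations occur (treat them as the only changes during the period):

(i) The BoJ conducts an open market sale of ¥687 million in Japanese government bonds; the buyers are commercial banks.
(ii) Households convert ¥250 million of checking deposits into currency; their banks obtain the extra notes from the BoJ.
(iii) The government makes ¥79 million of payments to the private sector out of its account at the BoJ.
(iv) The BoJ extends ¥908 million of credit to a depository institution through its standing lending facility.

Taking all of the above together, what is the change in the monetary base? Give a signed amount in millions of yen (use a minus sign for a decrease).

+¥300 million

OMO sale (to banks) ¥687 million: BoJ balance sheet contracts → −¥687M.
Currency withdrawal ¥250 million: just a shift between currency and reserves — both are base money → 0.
Government spending ¥79 million: a non-base liability converts back to reserves → +¥79M.
Discount-window loan ¥908 million: BoJ balance sheet expands → +¥908M.
Net: −687 + 0 + 79 + 908 = +¥300 million.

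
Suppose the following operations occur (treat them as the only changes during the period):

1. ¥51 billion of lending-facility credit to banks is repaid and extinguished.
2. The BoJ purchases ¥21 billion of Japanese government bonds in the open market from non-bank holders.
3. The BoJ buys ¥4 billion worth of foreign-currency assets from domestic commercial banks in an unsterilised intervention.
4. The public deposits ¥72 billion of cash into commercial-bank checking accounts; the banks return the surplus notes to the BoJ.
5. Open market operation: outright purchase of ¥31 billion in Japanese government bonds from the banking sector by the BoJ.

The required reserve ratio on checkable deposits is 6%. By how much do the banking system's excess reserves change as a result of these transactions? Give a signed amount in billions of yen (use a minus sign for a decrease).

+¥71.42 billion

Discount-window repayment ¥51 billion: reserves −¥51B, deposits 0.
Asset purchase (from non-banks) ¥21 billion: reserves +¥21B, deposits +¥21B.
FX purchase ¥4 billion: reserves +¥4B, deposits 0.
Currency deposit ¥72 billion: reserves +¥72B, deposits +¥72B.
OMO purchase (from banks) ¥31 billion: reserves +¥31B, deposits 0.
Totals: Δreserves = +¥77B, Δdeposits = +¥93B.
Δrequired reserves = 6% × +¥93B = +¥5.58B.
Δexcess reserves = Δreserves − Δrequired = +¥77B − (+¥5.58B) = +¥71.42 billion.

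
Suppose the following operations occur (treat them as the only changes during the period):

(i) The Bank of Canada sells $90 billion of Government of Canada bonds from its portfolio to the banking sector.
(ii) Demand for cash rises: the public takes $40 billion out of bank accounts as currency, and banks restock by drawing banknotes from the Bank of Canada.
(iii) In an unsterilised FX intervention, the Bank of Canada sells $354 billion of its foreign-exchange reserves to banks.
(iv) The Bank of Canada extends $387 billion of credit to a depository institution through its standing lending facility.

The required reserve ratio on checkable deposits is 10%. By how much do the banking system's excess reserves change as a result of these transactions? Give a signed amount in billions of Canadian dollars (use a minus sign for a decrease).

OMO sale (to banks) $90 billion: reserves −$90B, deposits 0.
Currency withdrawal $40 billion: reserves −$40B, deposits −$40B.
FX sale $354 billion: reserves −$354B, deposits 0.
Discount-window loan $387 billion: reserves +$387B, deposits 0.
Totals: Δreserves = −$97B, Δdeposits = −$40B.
Δrequired reserves = 10% × −$40B = −$4B.
Δexcess reserves = Δreserves − Δrequired = −$97B − (−$4B) = -$93 billion.

-$93 billion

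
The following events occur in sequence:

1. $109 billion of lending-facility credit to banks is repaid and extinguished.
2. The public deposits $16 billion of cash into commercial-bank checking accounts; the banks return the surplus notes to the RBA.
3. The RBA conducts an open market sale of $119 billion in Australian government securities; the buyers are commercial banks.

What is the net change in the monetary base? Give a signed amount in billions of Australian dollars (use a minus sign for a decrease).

Discount-window repayment $109 billion: RBA balance sheet contracts → −$109B.
Currency deposit $16 billion: just a shift between currency and reserves — both are base money → 0.
OMO sale (to banks) $119 billion: RBA balance sheet contracts → −$119B.
Net: −109 + 0 − 119 = -$228 billion.

-$228 billion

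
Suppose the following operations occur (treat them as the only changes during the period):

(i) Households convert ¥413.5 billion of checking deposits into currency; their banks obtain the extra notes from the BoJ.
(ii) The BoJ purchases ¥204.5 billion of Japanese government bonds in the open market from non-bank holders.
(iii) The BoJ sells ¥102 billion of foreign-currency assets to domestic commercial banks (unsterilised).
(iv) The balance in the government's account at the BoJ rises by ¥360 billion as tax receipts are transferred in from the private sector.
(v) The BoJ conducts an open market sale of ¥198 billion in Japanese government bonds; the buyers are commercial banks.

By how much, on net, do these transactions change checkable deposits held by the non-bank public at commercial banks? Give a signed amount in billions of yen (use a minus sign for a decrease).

BoJ balance sheet:
  Assets:      Securities +¥6.5B, Foreign assets −¥102B
  Liabilities: Bank reserves −¥869B, Currency in circulation +¥413.5B, Government deposits +¥360B
Commercial banking system:
  Assets:      Reserves at CB −¥869B, Securities +¥198B, Foreign assets +¥102B
  Liabilities: Checkable deposits −¥569B
So the change in checkable deposits held by the non-bank public at commercial banks is -¥569 billion.

-¥569 billion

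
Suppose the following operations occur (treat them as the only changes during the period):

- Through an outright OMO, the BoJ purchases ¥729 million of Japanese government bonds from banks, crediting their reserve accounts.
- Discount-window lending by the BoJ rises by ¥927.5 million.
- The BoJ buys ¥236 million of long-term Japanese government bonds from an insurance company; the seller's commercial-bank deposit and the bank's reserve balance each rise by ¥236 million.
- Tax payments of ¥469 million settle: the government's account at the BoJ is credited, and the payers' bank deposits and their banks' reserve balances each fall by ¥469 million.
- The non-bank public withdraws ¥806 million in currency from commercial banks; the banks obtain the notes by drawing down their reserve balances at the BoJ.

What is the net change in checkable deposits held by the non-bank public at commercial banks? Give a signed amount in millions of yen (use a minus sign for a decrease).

-¥1039 million

OMO purchase (from banks) ¥729 million: the counterparty is a bank, so public deposits are unchanged → 0.
Discount-window loan ¥927.5 million: the counterparty is a bank, so public deposits are unchanged → 0.
Asset purchase (from non-banks) ¥236 million: non-bank counterparties' bank balances rise → +¥236M.
Government account inflow ¥469 million: non-bank counterparties' bank balances fall → −¥469M.
Currency withdrawal ¥806 million: non-bank counterparties' bank balances fall → −¥806M.
Net: 0 + 0 + 236 − 469 − 806 = -¥1039 million.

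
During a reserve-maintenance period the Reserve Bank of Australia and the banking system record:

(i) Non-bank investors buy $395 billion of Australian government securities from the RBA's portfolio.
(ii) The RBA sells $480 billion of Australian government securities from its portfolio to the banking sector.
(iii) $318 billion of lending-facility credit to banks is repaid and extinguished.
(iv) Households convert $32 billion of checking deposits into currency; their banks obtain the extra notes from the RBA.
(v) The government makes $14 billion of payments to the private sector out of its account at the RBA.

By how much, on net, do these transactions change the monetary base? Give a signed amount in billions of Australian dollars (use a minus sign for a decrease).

-$1179 billion

RBA balance sheet:
  Assets:      Securities −$875B, Loans to banks −$318B
  Liabilities: Bank reserves −$1211B, Currency in circulation +$32B, Government deposits −$14B
Commercial banking system:
  Assets:      Reserves at CB −$1211B, Securities +$480B
  Liabilities: Checkable deposits −$413B, Borrowings from CB −$318B
Monetary base = currency + reserves: +$32B + (−$1211B) = -$1179 billion.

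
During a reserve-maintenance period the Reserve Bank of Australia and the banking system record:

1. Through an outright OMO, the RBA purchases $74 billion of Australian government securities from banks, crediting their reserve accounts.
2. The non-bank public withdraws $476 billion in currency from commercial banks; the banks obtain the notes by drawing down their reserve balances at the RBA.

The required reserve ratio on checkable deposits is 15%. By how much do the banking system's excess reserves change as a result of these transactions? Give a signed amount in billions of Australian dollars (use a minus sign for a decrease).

OMO purchase (from banks) $74 billion: reserves +$74B, deposits 0.
Currency withdrawal $476 billion: reserves −$476B, deposits −$476B.
Totals: Δreserves = −$402B, Δdeposits = −$476B.
Δrequired reserves = 15% × −$476B = −$71.4B.
Δexcess reserves = Δreserves − Δrequired = −$402B − (−$71.4B) = -$330.6 billion.

-$330.6 billion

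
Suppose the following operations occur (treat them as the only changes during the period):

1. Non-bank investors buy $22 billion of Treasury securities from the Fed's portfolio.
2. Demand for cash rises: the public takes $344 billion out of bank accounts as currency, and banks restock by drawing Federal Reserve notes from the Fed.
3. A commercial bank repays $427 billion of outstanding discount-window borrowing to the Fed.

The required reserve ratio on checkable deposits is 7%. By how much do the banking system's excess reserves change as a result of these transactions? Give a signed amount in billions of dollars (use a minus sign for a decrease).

-$767.38 billion

Asset sale (to non-banks) $22 billion: reserves −$22B, deposits −$22B.
Currency withdrawal $344 billion: reserves −$344B, deposits −$344B.
Discount-window repayment $427 billion: reserves −$427B, deposits 0.
Totals: Δreserves = −$793B, Δdeposits = −$366B.
Δrequired reserves = 7% × −$366B = −$25.62B.
Δexcess reserves = Δreserves − Δrequired = −$793B − (−$25.62B) = -$767.38 billion.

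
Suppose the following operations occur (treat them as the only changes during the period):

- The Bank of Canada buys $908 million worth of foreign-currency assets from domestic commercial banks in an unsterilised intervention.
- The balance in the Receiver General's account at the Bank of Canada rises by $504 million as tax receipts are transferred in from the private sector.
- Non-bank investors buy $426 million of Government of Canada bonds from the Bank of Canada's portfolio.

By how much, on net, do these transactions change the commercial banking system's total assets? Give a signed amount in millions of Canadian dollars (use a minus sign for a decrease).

-$930 million

Bank of Canada balance sheet:
  Assets:      Securities −$426M, Foreign assets +$908M
  Liabilities: Bank reserves −$22M, Government deposits +$504M
Commercial banking system:
  Assets:      Reserves at CB −$22M, Foreign assets −$908M
  Liabilities: Checkable deposits −$930M
Change in total bank assets = -$930 million.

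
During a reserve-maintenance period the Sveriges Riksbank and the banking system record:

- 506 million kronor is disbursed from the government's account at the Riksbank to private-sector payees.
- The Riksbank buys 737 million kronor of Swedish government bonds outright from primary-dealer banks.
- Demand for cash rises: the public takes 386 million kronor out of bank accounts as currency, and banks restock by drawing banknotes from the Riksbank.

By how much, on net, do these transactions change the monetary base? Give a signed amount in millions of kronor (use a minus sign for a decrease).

Government spending 506 million kronor: a non-base liability converts back to reserves → +506M.
OMO purchase (from banks) 737 million kronor: Riksbank balance sheet expands → +737M.
Currency withdrawal 386 million kronor: just a shift between currency and reserves — both are base money → 0.
Net: 506 + 737 + 0 = +1243 million.

+1243 million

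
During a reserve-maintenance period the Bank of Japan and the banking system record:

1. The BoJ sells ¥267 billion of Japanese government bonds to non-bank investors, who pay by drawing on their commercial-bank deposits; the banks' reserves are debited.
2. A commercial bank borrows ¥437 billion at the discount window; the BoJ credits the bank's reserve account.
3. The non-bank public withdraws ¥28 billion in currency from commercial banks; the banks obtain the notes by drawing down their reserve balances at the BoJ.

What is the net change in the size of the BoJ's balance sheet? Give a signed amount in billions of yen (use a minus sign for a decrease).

BoJ balance sheet:
  Assets:      Securities −¥267B, Loans to banks +¥437B
  Liabilities: Bank reserves +¥142B, Currency in circulation +¥28B
Change in total BoJ assets = +¥170 billion.

+¥170 billion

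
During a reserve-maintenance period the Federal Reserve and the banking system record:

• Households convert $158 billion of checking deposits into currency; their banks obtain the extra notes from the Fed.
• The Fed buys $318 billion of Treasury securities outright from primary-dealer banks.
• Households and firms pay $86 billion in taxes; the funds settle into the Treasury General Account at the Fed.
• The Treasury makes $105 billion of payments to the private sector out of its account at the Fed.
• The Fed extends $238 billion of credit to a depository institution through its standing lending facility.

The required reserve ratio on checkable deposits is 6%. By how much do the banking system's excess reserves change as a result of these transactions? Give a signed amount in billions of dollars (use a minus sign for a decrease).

+$425.34 billion

Currency withdrawal $158 billion: reserves −$158B, deposits −$158B.
OMO purchase (from banks) $318 billion: reserves +$318B, deposits 0.
Government account inflow $86 billion: reserves −$86B, deposits −$86B.
Government spending $105 billion: reserves +$105B, deposits +$105B.
Discount-window loan $238 billion: reserves +$238B, deposits 0.
Totals: Δreserves = +$417B, Δdeposits = −$139B.
Δrequired reserves = 6% × −$139B = −$8.34B.
Δexcess reserves = Δreserves − Δrequired = +$417B − (−$8.34B) = +$425.34 billion.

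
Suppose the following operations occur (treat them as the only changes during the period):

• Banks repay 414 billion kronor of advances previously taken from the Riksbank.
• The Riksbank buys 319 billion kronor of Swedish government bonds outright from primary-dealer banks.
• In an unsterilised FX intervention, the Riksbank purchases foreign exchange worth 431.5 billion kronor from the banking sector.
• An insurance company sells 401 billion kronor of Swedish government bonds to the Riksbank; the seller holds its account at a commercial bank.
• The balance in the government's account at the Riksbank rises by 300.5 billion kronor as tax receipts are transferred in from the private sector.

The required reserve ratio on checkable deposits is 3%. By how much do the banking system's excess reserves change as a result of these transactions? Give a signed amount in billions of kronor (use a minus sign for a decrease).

+433.985 billion

Discount-window repayment 414 billion kronor: reserves −414B, deposits 0.
OMO purchase (from banks) 319 billion kronor: reserves +319B, deposits 0.
FX purchase 431.5 billion kronor: reserves +431.5B, deposits 0.
Asset purchase (from non-banks) 401 billion kronor: reserves +401B, deposits +401B.
Government account inflow 300.5 billion kronor: reserves −300.5B, deposits −300.5B.
Totals: Δreserves = +437B, Δdeposits = +100.5B.
Δrequired reserves = 3% × +100.5B = +3.015B.
Δexcess reserves = Δreserves − Δrequired = +437B − (+3.015B) = +433.985 billion.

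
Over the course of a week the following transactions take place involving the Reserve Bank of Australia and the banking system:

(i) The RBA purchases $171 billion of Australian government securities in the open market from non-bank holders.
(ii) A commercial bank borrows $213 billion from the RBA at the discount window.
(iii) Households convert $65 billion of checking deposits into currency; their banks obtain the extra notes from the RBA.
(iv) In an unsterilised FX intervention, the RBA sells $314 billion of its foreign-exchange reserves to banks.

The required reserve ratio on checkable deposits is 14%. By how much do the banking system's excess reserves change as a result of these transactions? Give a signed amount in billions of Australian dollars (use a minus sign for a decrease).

-$9.84 billion

Asset purchase (from non-banks) $171 billion: reserves +$171B, deposits +$171B.
Discount-window loan $213 billion: reserves +$213B, deposits 0.
Currency withdrawal $65 billion: reserves −$65B, deposits −$65B.
FX sale $314 billion: reserves −$314B, deposits 0.
Totals: Δreserves = +$5B, Δdeposits = +$106B.
Δrequired reserves = 14% × +$106B = +$14.84B.
Δexcess reserves = Δreserves − Δrequired = +$5B − (+$14.84B) = -$9.84 billion.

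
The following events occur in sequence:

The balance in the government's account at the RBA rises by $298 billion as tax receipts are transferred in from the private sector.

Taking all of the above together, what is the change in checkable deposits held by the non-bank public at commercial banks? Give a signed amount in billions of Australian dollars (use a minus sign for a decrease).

RBA balance sheet:
  Assets:      no change
  Liabilities: Bank reserves −$298B, Government deposits +$298B
Commercial banking system:
  Assets:      Reserves at CB −$298B
  Liabilities: Checkable deposits −$298B
So the change in checkable deposits held by the non-bank public at commercial banks is -$298 billion.

-$298 billion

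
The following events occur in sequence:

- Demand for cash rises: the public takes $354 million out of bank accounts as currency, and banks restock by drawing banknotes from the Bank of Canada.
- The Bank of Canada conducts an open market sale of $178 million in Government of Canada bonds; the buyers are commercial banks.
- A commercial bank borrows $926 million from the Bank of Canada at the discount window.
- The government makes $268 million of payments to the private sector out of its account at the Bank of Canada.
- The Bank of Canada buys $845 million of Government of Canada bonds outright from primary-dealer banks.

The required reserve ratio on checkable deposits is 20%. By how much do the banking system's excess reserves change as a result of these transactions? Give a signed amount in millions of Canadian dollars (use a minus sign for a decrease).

Currency withdrawal $354 million: reserves −$354M, deposits −$354M.
OMO sale (to banks) $178 million: reserves −$178M, deposits 0.
Discount-window loan $926 million: reserves +$926M, deposits 0.
Government spending $268 million: reserves +$268M, deposits +$268M.
OMO purchase (from banks) $845 million: reserves +$845M, deposits 0.
Totals: Δreserves = +$1507M, Δdeposits = −$86M.
Δrequired reserves = 20% × −$86M = −$17.2M.
Δexcess reserves = Δreserves − Δrequired = +$1507M − (−$17.2M) = +$1524.2 million.

+$1524.2 million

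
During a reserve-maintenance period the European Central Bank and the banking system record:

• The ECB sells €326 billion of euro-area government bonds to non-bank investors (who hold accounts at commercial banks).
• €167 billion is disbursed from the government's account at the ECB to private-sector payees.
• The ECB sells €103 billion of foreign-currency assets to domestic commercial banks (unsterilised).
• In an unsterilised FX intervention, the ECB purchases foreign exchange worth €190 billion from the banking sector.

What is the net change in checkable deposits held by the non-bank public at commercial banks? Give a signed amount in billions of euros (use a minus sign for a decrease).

-€159 billion

ECB balance sheet:
  Assets:      Securities −€326B, Foreign assets +€87B
  Liabilities: Bank reserves −€72B, Government deposits −€167B
Commercial banking system:
  Assets:      Reserves at CB −€72B, Foreign assets −€87B
  Liabilities: Checkable deposits −€159B
So the change in checkable deposits held by the non-bank public at commercial banks is -€159 billion.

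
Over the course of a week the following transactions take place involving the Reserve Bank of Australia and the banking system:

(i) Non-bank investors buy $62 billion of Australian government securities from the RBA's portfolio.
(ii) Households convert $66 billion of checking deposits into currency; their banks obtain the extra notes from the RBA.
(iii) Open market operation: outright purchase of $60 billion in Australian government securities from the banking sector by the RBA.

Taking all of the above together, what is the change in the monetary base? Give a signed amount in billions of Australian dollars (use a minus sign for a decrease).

RBA balance sheet:
  Assets:      Securities −$2B
  Liabilities: Bank reserves −$68B, Currency in circulation +$66B
Commercial banking system:
  Assets:      Reserves at CB −$68B, Securities −$60B
  Liabilities: Checkable deposits −$128B
Monetary base = currency + reserves: +$66B + (−$68B) = -$2 billion.

-$2 billion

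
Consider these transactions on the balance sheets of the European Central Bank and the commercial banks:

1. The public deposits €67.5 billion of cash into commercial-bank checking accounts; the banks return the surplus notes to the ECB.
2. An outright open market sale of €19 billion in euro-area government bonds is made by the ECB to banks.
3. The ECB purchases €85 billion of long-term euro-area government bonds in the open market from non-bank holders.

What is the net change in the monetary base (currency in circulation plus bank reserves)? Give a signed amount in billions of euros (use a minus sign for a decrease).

+€66 billion

ECB balance sheet:
  Assets:      Securities +€66B
  Liabilities: Bank reserves +€133.5B, Currency in circulation −€67.5B
Commercial banking system:
  Assets:      Reserves at CB +€133.5B, Securities +€19B
  Liabilities: Checkable deposits +€152.5B
Monetary base = currency + reserves: −€67.5B + (+€133.5B) = +€66 billion.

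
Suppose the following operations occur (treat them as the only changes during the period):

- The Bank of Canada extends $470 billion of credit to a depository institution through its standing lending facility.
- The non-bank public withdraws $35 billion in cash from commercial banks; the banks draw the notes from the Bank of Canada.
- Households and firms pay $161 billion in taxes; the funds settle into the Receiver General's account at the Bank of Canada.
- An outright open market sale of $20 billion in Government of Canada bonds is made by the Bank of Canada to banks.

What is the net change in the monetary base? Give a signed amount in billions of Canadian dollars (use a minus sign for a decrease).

+$289 billion

Discount-window loan $470 billion: Bank of Canada balance sheet expands → +$470B.
Currency withdrawal $35 billion: just a shift between currency and reserves — both are base money → 0.
Government account inflow $161 billion: reserves shift to a non-base liability → −$161B.
OMO sale (to banks) $20 billion: Bank of Canada balance sheet contracts → −$20B.
Net: 470 + 0 − 161 − 20 = +$289 billion.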